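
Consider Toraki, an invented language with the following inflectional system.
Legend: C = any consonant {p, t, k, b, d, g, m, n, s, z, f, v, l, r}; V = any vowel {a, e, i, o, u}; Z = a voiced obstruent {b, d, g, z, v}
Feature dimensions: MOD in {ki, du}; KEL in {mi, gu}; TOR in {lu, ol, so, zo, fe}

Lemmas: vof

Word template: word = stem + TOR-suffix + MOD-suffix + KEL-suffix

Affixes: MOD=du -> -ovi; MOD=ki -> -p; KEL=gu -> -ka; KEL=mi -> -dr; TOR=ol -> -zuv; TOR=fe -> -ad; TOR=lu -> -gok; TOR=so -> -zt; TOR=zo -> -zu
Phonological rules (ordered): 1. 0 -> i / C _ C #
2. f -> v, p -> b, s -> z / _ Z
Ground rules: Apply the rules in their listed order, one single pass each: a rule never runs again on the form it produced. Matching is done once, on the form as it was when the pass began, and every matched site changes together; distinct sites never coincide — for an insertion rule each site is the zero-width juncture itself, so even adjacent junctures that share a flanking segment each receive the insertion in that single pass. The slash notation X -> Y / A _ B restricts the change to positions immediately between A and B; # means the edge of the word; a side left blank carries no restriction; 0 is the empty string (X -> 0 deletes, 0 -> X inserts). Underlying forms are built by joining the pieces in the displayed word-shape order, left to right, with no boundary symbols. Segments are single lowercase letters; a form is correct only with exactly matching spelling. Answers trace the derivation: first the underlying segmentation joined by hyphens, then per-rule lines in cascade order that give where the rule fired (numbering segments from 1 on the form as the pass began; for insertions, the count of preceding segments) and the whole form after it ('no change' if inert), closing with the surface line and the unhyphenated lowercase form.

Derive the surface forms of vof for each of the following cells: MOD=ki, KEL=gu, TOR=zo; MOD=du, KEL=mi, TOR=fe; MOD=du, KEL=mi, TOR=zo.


cell MOD=ki, KEL=gu, TOR=zo:
underlying: vof-zu-p-ka
1. 0 -> i / C _ C #: no change
2. f -> v, p -> b, s -> z / _ Z: fires at position(s) 3: vovzupka
surface: vovzupka

cell MOD=du, KEL=mi, TOR=fe:
underlying: vof-ad-ovi-dr
1. 0 -> i / C _ C #: inserts after position(s) 9: vofadovidir
2. f -> v, p -> b, s -> z / _ Z: no change
surface: vofadovidir

cell MOD=du, KEL=mi, TOR=zo:
underlying: vof-zu-ovi-dr
1. 0 -> i / C _ C #: inserts after position(s) 9: vofzuovidir
2. f -> v, p -> b, s -> z / _ Z: fires at position(s) 3: vovzuovidir
surface: vovzuovidir


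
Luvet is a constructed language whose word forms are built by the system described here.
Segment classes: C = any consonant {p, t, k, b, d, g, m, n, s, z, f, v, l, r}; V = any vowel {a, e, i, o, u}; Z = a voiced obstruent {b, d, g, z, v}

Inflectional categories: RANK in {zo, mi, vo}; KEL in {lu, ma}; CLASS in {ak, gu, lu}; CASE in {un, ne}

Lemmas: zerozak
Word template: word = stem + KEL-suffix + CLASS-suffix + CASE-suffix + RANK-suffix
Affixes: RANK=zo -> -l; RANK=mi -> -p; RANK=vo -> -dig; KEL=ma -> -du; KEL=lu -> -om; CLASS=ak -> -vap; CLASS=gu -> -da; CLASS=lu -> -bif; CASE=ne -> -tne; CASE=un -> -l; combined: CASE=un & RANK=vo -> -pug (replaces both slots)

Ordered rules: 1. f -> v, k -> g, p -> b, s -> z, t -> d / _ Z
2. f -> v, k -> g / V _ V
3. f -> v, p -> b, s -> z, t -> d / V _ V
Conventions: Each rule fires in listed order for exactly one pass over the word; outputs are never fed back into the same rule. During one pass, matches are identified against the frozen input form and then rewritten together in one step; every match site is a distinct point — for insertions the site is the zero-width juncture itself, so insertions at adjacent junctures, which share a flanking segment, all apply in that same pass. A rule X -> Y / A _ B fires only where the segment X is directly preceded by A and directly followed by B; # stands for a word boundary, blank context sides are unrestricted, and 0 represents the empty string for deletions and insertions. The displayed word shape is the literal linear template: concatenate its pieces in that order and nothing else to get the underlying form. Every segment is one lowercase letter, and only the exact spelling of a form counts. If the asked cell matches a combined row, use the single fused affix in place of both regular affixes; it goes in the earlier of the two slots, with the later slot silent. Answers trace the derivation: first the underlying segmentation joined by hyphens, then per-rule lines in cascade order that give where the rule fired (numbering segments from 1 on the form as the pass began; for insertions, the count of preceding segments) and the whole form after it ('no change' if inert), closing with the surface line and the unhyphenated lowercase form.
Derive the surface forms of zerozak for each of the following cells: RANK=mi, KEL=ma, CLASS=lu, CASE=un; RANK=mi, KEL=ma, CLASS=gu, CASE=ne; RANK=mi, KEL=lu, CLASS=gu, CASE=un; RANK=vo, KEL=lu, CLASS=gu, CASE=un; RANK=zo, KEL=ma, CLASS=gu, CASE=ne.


cell RANK=mi, KEL=ma, CLASS=lu, CASE=un:
underlying: zerozak-du-bif-l-p
1. f -> v, k -> g, p -> b, s -> z, t -> d / _ Z: fires at position(s) 7: zerozagdubiflp
2. f -> v, k -> g / V _ V: no change
3. f -> v, p -> b, s -> z, t -> d / V _ V: no change
surface: zerozagdubiflp

cell RANK=mi, KEL=ma, CLASS=gu, CASE=ne:
underlying: zerozak-du-da-tne-p
1. f -> v, k -> g, p -> b, s -> z, t -> d / _ Z: fires at position(s) 7: zerozagdudatnep
2. f -> v, k -> g / V _ V: no change
3. f -> v, p -> b, s -> z, t -> d / V _ V: no change
surface: zerozagdudatnep

cell RANK=mi, KEL=lu, CLASS=gu, CASE=un:
underlying: zerozak-om-da-l-p
1. f -> v, k -> g, p -> b, s -> z, t -> d / _ Z: no change
2. f -> v, k -> g / V _ V: fires at position(s) 7: zerozagomdalp
3. f -> v, p -> b, s -> z, t -> d / V _ V: no change
surface: zerozagomdalp

cell RANK=vo, KEL=lu, CLASS=gu, CASE=un:
underlying: zerozak-om-da-pug
1. f -> v, k -> g, p -> b, s -> z, t -> d / _ Z: no change
2. f -> v, k -> g / V _ V: fires at position(s) 7: zerozagomdapug
3. f -> v, p -> b, s -> z, t -> d / V _ V: fires at position(s) 12: zerozagomdabug
surface: zerozagomdabug

cell RANK=zo, KEL=ma, CLASS=gu, CASE=ne:
underlying: zerozak-du-da-tne-l
1. f -> v, k -> g, p -> b, s -> z, t -> d / _ Z: fires at position(s) 7: zerozagdudatnel
2. f -> v, k -> g / V _ V: no change
3. f -> v, p -> b, s -> z, t -> d / V _ V: no change
surface: zerozagdudatnel


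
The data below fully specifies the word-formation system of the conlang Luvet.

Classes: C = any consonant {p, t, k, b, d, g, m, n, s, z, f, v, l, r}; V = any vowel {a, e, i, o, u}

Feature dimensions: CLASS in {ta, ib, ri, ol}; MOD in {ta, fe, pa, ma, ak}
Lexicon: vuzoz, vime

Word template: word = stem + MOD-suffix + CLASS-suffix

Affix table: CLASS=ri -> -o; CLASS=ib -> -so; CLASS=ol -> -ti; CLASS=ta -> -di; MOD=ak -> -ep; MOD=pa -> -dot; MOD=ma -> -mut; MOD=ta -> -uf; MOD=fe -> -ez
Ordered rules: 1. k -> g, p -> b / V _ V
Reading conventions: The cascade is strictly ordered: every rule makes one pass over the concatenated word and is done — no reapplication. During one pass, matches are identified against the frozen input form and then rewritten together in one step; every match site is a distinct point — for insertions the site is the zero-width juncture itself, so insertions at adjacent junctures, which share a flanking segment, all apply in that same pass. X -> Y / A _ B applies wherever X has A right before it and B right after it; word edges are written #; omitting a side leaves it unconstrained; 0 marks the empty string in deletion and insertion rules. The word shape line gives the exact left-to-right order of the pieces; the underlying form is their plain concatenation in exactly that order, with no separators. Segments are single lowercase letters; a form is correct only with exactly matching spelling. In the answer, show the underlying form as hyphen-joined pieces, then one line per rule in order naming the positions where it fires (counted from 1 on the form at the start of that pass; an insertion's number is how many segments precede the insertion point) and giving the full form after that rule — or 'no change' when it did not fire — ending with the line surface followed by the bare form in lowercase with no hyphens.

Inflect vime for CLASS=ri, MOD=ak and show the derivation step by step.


underlying: vime-ep-o
1. k -> g, p -> b / V _ V: fires at position(s) 6: vimeebo
surface: vimeebo


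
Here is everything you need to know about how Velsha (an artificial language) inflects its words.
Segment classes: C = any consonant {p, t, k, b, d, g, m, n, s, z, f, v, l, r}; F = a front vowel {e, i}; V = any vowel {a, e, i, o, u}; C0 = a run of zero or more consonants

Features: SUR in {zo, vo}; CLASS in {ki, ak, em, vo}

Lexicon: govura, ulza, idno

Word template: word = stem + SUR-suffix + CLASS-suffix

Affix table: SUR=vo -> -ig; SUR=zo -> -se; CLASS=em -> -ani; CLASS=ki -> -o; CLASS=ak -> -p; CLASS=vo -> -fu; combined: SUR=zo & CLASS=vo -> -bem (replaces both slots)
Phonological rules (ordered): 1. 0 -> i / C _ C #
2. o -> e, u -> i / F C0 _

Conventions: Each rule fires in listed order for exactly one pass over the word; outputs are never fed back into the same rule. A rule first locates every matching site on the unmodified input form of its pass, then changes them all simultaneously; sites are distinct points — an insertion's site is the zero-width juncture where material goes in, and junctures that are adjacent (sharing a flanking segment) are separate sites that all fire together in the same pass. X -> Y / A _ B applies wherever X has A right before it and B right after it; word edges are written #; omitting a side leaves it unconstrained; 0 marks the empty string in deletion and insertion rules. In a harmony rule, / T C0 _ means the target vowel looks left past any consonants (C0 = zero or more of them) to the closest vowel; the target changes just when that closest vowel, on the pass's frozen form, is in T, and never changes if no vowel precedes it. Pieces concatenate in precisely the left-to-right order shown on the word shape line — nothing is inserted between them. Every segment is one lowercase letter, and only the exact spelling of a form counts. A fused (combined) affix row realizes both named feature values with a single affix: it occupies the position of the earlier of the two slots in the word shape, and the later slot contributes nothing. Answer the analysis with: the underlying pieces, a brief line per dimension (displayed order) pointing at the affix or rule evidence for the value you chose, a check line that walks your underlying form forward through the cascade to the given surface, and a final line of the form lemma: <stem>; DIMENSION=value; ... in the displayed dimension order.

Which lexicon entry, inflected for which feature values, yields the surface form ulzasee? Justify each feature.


underlying: ulza-se-o
SUR=zo - signalled by the affix -se
CLASS=ki - signalled by the affix -o
check: ulzaseo -> ulzaseo -> ulzasee
lemma: ulza; SUR=zo; CLASS=ki


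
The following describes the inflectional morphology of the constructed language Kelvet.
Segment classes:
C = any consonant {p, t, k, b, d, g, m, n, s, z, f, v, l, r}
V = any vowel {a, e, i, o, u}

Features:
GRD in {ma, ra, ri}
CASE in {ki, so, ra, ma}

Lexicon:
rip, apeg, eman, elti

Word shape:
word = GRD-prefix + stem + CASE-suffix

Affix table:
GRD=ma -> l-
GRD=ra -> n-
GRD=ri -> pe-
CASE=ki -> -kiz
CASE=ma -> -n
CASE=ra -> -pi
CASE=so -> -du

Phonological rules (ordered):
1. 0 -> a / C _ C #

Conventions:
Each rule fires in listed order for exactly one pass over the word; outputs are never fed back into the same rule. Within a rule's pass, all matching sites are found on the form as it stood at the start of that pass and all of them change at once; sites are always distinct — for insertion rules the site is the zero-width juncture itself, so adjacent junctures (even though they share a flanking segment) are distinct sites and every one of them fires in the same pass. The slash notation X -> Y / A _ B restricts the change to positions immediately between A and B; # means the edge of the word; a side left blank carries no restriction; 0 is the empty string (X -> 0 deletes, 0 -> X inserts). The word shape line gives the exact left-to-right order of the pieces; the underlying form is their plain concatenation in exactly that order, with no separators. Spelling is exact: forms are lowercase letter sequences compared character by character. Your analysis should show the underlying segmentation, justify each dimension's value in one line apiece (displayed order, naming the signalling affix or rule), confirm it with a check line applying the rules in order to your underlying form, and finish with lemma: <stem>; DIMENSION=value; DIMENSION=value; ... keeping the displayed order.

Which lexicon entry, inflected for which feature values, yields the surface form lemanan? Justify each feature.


underlying: l-eman-n
GRD=ma - signalled by the affix l-
CASE=ma - signalled by the affix -n
check: lemann -> lemanan
lemma: eman; GRD=ma; CASE=ma


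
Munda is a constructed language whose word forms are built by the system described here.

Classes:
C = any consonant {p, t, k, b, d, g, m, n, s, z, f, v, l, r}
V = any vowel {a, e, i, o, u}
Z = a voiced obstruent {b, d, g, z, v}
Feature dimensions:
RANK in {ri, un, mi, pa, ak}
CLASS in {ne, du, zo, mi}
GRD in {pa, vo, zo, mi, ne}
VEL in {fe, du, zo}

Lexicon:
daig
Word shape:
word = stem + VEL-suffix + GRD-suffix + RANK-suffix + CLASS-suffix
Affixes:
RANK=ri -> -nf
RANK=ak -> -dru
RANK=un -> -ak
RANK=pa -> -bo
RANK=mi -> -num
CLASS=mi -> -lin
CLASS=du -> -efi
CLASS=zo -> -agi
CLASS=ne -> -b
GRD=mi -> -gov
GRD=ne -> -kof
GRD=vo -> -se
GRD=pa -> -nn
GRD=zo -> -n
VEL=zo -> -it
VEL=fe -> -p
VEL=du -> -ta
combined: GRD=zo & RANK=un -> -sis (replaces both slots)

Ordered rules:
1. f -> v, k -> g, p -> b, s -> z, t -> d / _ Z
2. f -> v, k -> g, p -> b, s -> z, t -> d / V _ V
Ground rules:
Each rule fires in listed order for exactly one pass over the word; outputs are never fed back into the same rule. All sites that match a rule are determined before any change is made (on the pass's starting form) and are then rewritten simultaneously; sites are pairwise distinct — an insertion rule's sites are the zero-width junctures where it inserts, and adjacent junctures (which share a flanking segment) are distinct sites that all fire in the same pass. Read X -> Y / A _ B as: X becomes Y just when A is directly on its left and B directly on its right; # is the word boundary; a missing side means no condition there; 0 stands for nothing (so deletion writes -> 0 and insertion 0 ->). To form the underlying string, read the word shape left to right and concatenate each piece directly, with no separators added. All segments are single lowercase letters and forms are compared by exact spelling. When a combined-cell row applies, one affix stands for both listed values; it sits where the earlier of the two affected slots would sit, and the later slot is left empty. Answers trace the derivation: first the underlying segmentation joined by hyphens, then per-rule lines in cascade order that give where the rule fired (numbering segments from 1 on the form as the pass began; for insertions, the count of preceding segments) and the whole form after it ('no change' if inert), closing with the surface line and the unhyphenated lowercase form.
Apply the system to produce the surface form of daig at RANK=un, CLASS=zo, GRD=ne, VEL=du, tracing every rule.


underlying: daig-ta-kof-ak-agi
1. f -> v, k -> g, p -> b, s -> z, t -> d / _ Z: no change
2. f -> v, k -> g, p -> b, s -> z, t -> d / V _ V: fires at position(s) 7, 9, 11: daigtagovagagi
surface: daigtagovagagi


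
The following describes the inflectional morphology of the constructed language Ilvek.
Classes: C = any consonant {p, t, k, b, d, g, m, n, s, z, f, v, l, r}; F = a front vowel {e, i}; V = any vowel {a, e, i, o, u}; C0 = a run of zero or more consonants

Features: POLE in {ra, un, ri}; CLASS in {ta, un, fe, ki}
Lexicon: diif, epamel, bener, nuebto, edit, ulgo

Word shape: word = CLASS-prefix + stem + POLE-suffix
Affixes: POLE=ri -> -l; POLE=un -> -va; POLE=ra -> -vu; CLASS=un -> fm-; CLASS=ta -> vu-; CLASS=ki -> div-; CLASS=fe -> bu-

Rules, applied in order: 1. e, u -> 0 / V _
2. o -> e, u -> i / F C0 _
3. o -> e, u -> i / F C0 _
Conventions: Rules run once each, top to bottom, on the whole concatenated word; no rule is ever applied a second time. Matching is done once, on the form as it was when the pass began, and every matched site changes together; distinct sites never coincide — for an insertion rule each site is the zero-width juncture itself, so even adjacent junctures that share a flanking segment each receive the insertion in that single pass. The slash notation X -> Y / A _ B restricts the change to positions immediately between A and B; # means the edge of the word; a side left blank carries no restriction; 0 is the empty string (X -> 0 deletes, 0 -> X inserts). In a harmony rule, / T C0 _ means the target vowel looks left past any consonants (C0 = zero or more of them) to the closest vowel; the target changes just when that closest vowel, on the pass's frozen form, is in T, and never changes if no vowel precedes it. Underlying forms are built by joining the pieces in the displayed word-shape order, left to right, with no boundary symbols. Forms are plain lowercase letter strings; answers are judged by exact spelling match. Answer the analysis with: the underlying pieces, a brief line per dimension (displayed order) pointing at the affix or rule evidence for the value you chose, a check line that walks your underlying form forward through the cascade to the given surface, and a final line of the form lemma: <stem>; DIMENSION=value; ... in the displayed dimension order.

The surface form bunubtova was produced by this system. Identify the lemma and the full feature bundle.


underlying: bu-nuebto-va
POLE=un - signalled by the affix -va
CLASS=fe - signalled by the affix bu-
check: bunuebtova -> bunubtova -> bunubtova -> bunubtova
lemma: nuebto; POLE=un; CLASS=fe


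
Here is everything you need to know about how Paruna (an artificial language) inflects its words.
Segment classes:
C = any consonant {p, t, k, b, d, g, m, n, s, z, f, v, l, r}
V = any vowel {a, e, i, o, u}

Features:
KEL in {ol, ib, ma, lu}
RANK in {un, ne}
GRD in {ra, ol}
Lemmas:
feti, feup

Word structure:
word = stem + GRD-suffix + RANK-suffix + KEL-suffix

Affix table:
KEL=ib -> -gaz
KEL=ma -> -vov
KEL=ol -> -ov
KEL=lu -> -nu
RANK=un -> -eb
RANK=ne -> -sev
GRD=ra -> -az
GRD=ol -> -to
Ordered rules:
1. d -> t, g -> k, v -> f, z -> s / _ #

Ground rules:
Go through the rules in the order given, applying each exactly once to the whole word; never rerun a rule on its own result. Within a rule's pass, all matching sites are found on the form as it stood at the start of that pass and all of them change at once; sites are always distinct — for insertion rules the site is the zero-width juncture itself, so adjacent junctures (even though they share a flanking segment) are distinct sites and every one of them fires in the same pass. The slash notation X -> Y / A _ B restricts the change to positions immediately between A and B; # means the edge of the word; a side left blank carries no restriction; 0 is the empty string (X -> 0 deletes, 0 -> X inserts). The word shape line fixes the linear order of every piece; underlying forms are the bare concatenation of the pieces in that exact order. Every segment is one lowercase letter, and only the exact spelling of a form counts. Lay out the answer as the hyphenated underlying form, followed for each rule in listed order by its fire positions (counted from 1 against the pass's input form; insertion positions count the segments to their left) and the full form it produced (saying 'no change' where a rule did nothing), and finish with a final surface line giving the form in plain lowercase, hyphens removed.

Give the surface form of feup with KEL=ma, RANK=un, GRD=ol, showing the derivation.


underlying: feup-to-eb-vov
1. d -> t, g -> k, v -> f, z -> s / _ #: fires at position(s) 11: feuptoebvof
surface: feuptoebvof


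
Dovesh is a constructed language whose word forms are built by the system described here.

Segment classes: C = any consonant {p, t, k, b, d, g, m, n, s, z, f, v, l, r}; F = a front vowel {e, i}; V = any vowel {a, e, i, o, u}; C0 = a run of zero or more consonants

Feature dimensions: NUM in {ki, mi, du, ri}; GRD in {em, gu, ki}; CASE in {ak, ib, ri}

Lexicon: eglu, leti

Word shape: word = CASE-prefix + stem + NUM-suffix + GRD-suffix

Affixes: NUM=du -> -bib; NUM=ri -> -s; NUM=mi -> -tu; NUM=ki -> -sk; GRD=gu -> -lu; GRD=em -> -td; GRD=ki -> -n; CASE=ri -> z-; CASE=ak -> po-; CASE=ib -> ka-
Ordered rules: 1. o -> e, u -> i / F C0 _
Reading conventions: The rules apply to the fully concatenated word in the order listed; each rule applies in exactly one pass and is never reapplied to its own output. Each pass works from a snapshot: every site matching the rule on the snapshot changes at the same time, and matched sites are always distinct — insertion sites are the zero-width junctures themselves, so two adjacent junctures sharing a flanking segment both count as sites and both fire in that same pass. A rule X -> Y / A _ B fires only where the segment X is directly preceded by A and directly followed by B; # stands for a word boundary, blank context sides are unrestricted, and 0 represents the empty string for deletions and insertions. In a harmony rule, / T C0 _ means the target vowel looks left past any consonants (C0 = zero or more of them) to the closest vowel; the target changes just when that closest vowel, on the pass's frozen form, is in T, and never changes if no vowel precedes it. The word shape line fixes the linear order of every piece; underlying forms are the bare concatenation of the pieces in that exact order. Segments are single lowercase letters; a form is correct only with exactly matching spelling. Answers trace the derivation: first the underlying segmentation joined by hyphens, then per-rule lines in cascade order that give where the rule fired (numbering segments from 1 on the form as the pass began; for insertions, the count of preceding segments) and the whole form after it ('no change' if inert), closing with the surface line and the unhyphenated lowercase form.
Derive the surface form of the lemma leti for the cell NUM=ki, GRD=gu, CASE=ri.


underlying: z-leti-sk-lu
1. o -> e, u -> i / F C0 _: fires at position(s) 9: zletiskli
surface: zletiskli


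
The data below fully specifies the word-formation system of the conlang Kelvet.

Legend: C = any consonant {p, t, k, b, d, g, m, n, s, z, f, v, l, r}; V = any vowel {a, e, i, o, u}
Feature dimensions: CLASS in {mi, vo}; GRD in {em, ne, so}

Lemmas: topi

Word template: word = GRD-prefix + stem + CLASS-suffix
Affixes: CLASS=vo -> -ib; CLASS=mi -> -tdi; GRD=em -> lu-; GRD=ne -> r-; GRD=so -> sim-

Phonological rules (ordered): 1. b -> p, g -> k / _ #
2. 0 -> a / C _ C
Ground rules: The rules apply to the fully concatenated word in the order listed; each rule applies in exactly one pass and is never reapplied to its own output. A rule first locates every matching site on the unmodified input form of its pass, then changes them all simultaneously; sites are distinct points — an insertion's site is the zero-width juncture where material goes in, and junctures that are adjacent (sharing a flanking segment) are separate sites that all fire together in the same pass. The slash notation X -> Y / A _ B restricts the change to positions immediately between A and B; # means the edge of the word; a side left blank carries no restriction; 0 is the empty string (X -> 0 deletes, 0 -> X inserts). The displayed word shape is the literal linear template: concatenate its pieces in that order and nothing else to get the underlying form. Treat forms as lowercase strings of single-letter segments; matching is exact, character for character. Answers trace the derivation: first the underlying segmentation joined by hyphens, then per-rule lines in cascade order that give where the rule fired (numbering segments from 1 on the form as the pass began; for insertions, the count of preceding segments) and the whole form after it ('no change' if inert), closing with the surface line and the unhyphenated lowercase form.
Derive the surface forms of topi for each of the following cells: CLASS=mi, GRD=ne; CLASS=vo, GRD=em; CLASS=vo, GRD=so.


cell CLASS=mi, GRD=ne:
underlying: r-topi-tdi
1. b -> p, g -> k / _ #: no change
2. 0 -> a / C _ C: inserts after position(s) 1, 6: ratopitadi
surface: ratopitadi

cell CLASS=vo, GRD=em:
underlying: lu-topi-ib
1. b -> p, g -> k / _ #: fires at position(s) 8: lutopiip
2. 0 -> a / C _ C: no change
surface: lutopiip

cell CLASS=vo, GRD=so:
underlying: sim-topi-ib
1. b -> p, g -> k / _ #: fires at position(s) 9: simtopiip
2. 0 -> a / C _ C: inserts after position(s) 3: simatopiip
surface: simatopiip


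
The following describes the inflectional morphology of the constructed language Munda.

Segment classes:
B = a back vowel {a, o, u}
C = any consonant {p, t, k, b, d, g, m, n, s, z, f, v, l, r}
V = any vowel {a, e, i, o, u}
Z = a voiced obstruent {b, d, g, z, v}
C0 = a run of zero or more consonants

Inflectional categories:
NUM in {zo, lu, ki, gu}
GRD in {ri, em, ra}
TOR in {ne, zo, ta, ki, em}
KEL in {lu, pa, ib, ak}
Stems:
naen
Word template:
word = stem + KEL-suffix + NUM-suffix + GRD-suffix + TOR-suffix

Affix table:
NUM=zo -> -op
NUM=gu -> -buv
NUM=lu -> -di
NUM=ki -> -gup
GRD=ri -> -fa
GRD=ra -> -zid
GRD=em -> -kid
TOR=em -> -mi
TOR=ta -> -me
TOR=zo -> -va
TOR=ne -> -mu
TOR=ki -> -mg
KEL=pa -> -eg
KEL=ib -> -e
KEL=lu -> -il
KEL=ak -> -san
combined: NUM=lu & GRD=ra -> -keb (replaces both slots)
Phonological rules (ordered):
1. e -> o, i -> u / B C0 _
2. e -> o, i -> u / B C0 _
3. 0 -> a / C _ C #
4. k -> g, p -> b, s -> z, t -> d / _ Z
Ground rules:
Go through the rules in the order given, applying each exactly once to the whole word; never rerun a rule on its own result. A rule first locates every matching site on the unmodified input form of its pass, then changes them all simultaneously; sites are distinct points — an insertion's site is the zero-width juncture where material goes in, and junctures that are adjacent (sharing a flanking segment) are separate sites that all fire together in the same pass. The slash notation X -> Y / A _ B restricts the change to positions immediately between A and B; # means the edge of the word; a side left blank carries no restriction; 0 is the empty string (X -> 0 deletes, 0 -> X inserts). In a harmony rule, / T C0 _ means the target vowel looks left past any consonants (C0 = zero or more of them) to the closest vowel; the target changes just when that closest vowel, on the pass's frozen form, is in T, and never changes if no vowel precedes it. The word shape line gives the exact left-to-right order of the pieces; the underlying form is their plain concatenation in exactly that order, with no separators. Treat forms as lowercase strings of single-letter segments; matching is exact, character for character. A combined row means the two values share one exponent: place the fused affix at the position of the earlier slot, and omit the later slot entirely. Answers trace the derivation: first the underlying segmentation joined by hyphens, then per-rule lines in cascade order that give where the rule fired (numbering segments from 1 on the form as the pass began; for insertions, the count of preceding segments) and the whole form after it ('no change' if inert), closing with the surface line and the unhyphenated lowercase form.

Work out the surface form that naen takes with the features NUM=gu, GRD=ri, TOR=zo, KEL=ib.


underlying: naen-e-buv-fa-va
1. e -> o, i -> u / B C0 _: fires at position(s) 3: naonebuvfava
2. e -> o, i -> u / B C0 _: fires at position(s) 5: naonobuvfava
3. 0 -> a / C _ C #: no change
4. k -> g, p -> b, s -> z, t -> d / _ Z: no change
surface: naonobuvfava


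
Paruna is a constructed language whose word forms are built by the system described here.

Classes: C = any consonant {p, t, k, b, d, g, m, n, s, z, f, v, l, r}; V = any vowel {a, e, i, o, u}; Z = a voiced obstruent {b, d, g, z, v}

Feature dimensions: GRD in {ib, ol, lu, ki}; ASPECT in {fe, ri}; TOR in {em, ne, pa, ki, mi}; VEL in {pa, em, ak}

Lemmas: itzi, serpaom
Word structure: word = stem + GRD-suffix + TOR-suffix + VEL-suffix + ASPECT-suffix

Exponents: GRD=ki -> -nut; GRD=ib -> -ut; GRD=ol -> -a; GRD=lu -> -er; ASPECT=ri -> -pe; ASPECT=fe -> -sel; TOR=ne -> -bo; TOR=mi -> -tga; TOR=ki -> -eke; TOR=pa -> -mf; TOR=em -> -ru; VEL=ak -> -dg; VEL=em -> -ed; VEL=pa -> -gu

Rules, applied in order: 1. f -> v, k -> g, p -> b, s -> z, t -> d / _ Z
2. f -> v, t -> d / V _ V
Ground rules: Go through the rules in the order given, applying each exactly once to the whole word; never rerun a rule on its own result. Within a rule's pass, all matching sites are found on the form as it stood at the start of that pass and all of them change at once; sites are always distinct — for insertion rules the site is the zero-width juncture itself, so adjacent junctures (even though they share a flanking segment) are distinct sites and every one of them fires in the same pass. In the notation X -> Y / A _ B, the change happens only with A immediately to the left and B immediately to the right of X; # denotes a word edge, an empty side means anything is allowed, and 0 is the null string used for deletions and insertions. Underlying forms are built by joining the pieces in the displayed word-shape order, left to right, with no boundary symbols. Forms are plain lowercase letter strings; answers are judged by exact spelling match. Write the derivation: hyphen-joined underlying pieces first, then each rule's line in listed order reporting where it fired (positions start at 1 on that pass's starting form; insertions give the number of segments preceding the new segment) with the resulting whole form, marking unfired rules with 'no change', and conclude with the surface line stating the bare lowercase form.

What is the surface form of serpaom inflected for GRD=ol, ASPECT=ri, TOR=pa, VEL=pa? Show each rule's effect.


underlying: serpaom-a-mf-gu-pe
1. f -> v, k -> g, p -> b, s -> z, t -> d / _ Z: fires at position(s) 10: serpaomamvgupe
2. f -> v, t -> d / V _ V: no change
surface: serpaomamvgupe


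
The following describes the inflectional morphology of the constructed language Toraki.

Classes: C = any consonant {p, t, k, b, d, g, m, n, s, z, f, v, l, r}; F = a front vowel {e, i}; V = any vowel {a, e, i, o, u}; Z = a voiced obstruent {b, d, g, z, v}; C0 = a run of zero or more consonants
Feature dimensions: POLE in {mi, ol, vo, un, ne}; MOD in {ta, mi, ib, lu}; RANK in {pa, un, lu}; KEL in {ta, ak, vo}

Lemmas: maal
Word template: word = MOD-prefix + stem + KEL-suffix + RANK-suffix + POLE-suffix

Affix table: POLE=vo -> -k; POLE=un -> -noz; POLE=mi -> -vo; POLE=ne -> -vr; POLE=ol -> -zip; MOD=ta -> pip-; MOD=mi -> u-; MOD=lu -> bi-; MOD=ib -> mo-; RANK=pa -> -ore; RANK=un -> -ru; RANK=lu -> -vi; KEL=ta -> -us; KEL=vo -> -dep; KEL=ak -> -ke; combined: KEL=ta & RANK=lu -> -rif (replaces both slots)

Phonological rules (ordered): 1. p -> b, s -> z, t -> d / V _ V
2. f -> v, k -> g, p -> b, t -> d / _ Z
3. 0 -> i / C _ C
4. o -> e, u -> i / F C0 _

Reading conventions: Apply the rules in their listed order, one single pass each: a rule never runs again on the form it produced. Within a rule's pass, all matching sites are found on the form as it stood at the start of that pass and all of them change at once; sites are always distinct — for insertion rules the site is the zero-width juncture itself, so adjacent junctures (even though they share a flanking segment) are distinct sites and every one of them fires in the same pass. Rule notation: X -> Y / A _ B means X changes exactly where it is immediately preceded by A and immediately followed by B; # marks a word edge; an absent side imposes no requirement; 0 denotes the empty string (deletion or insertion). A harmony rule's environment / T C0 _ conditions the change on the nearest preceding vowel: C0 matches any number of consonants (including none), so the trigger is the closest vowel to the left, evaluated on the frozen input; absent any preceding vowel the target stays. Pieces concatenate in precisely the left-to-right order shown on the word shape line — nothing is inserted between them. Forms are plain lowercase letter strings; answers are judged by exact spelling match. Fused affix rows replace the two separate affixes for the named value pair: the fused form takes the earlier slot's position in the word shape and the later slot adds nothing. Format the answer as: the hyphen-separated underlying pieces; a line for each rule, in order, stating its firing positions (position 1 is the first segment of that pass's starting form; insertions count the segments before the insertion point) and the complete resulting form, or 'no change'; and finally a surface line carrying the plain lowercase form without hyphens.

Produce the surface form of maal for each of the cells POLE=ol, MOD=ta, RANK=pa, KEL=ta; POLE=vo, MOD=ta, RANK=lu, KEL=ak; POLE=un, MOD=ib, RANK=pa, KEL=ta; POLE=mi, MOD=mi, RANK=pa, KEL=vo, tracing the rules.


cell POLE=ol, MOD=ta, RANK=pa, KEL=ta:
underlying: pip-maal-us-ore-zip
1. p -> b, s -> z, t -> d / V _ V: fires at position(s) 9: pipmaaluzorezip
2. f -> v, k -> g, p -> b, t -> d / _ Z: no change
3. 0 -> i / C _ C: inserts after position(s) 3: pipimaaluzorezip
4. o -> e, u -> i / F C0 _: no change
surface: pipimaaluzorezip

cell POLE=vo, MOD=ta, RANK=lu, KEL=ak:
underlying: pip-maal-ke-vi-k
1. p -> b, s -> z, t -> d / V _ V: no change
2. f -> v, k -> g, p -> b, t -> d / _ Z: no change
3. 0 -> i / C _ C: inserts after position(s) 3, 7: pipimaalikevik
4. o -> e, u -> i / F C0 _: no change
surface: pipimaalikevik

cell POLE=un, MOD=ib, RANK=pa, KEL=ta:
underlying: mo-maal-us-ore-noz
1. p -> b, s -> z, t -> d / V _ V: fires at position(s) 8: momaaluzorenoz
2. f -> v, k -> g, p -> b, t -> d / _ Z: no change
3. 0 -> i / C _ C: no change
4. o -> e, u -> i / F C0 _: fires at position(s) 13: momaaluzorenez
surface: momaaluzorenez

cell POLE=mi, MOD=mi, RANK=pa, KEL=vo:
underlying: u-maal-dep-ore-vo
1. p -> b, s -> z, t -> d / V _ V: fires at position(s) 8: umaaldeborevo
2. f -> v, k -> g, p -> b, t -> d / _ Z: no change
3. 0 -> i / C _ C: inserts after position(s) 5: umaalideborevo
4. o -> e, u -> i / F C0 _: fires at position(s) 10, 14: umaalidebereve
surface: umaalidebereve


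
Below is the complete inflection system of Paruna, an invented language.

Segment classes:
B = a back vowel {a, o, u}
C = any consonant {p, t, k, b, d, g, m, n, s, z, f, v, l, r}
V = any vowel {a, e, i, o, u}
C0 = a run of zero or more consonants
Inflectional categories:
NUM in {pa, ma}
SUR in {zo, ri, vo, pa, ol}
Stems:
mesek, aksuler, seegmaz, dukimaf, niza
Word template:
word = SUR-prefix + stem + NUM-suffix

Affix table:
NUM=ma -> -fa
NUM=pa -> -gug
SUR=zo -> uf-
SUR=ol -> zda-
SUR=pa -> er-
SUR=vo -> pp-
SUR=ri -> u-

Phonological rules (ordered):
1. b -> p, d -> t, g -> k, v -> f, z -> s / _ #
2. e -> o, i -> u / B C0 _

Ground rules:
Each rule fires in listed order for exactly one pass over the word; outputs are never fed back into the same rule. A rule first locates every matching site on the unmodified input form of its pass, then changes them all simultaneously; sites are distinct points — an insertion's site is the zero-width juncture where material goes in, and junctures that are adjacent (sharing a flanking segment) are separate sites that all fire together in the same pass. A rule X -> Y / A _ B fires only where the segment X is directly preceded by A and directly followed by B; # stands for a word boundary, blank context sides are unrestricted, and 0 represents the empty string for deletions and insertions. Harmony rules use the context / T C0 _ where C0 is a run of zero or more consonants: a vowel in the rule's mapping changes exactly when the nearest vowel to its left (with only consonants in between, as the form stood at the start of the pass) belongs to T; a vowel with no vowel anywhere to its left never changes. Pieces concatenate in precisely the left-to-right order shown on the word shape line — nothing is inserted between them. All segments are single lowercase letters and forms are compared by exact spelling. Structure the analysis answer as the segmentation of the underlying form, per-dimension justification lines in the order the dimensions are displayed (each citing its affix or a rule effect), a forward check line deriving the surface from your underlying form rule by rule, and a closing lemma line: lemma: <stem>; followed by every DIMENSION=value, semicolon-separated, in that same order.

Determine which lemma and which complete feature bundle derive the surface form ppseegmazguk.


underlying: pp-seegmaz-gug
NUM=pa - signalled by the affix -gug
SUR=vo - signalled by the affix pp-
check: ppseegmazgug -> ppseegmazguk -> ppseegmazguk
lemma: seegmaz; NUM=pa; SUR=vo


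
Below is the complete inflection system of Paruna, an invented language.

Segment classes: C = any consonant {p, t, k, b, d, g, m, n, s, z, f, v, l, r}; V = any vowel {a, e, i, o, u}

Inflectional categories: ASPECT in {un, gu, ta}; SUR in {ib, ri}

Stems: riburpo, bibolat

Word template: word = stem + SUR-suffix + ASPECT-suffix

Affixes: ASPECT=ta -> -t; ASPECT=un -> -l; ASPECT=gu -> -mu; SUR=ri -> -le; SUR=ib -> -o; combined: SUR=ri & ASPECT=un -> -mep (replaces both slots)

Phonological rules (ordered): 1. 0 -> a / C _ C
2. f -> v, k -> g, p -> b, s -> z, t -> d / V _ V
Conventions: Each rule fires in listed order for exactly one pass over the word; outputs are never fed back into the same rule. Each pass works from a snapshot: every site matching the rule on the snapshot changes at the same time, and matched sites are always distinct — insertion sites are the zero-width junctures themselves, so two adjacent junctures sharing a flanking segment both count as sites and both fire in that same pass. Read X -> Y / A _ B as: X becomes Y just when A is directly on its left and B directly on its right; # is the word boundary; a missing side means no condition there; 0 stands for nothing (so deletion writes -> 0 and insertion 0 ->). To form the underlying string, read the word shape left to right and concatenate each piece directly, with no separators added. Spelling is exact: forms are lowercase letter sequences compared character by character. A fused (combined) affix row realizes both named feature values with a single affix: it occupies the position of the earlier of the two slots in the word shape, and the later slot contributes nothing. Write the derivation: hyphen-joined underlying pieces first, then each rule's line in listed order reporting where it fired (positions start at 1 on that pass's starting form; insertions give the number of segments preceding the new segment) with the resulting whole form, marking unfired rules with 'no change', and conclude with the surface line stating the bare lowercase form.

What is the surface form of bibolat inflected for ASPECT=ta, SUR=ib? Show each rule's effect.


underlying: bibolat-o-t
1. 0 -> a / C _ C: no change
2. f -> v, k -> g, p -> b, s -> z, t -> d / V _ V: fires at position(s) 7: biboladot
surface: biboladot


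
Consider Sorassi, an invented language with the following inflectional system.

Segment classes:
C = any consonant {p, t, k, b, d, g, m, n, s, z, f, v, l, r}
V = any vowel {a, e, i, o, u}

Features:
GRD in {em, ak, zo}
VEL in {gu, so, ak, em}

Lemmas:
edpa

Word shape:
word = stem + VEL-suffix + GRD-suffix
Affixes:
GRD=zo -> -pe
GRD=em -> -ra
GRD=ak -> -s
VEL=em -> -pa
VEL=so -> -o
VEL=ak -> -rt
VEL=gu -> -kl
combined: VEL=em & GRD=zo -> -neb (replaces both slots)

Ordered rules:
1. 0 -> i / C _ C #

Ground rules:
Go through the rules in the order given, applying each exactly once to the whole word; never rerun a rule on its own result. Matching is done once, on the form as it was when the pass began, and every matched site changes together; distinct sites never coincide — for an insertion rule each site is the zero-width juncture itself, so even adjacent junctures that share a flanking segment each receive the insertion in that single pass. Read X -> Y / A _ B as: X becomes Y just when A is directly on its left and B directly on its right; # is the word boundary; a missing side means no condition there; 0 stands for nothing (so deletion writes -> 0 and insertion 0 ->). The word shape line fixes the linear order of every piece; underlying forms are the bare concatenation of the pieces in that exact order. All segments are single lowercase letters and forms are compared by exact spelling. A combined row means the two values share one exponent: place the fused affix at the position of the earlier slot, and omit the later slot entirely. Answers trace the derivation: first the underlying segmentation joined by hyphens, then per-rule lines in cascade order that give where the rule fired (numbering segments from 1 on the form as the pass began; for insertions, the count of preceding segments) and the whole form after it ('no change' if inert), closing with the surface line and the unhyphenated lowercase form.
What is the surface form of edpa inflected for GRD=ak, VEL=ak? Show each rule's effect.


underlying: edpa-rt-s
1. 0 -> i / C _ C #: inserts after position(s) 6: edpartis
surface: edpartis
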